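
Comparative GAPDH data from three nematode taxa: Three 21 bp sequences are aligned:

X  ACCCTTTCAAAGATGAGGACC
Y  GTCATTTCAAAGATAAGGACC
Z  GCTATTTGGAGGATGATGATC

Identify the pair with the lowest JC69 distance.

X–Y: 4/21 differ, p = 0.190, d = 0.220.
X–Z: 8/21 differ, p = 0.381, d = 0.532.
Y–Z: 8/21 differ, p = 0.381, d = 0.532.
The smallest distance is between X and Y.

X and Y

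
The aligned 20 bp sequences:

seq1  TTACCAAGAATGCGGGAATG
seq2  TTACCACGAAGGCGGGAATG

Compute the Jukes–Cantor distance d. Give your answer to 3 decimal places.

The sequences differ at 2 of 20 sites (7, 11), so p = 2/20 = 0.1.
d = −(3/4) ln(1 − 4p/3) = −0.75 ln(1 − 0.133333) = −0.75 ln(0.866667)
  = −0.75 × (-0.143100) = 0.107325 substitutions/site.

0.107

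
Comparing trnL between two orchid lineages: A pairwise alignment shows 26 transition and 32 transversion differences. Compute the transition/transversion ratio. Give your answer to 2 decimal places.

0.81

R = 26/32 = 0.8125 ≈ 0.81 (to 2 d.p.).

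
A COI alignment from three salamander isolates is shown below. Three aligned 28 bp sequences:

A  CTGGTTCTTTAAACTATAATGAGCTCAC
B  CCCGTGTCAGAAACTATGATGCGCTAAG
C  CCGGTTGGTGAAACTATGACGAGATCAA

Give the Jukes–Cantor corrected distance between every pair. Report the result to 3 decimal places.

d(A,B) = 0.556, d(A,C) = 0.360, d(B,C) = 0.485

A–B: 11/28 sites differ → p ≈ 0.392857, d = −0.75 ln(1 − 0.523809) = 0.556452 ≈ 0.556.
A–C: 8/28 sites differ → p ≈ 0.285714, d = −0.75 ln(1 − 0.380952) = 0.359679 ≈ 0.360.
B–C: 10/28 sites differ → p ≈ 0.357143, d = −0.75 ln(1 − 0.476191) = 0.484971 ≈ 0.485.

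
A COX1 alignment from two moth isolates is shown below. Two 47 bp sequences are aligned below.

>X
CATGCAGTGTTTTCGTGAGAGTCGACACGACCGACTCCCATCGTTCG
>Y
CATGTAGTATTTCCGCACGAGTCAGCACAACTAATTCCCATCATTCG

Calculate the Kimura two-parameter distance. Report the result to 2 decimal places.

0.39

Of 47 sites, 12 differences are transitions and 1 are transversions, so P = 12/47 ≈ 0.255319 and Q = 1/47 ≈ 0.021277.
Under the Kimura two-parameter model, d = −½ ln(1 − 2P − Q) − ¼ ln(1 − 2Q).
1 − 2P − Q = 0.468085, giving −½ ln(0.468085) = 0.379553.
1 − 2Q = 0.957446, giving −¼ ln(0.957446) = 0.010871.
d = 0.379553 + 0.010871 = 0.390424.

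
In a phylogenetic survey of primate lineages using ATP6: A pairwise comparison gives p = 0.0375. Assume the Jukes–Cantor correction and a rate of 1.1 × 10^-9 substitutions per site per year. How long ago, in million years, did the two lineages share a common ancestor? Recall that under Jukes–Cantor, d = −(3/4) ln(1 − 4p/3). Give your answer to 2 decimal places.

17.49

d = −(3/4) ln(1 − 4p/3) = −0.75 ln(1 − 0.05) = −0.75 ln(0.95)
  = −0.75 × (-0.051293) = 0.038470 substitutions/site.
Under a molecular clock d = 2μt, so t = d/(2μ) = 0.038470 / (2 × 1.1 × 10^-9) = 17.49 million years.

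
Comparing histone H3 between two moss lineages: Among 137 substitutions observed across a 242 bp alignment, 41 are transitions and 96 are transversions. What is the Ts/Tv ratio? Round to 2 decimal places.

0.43

R = 41/96 = 0.427083… ≈ 0.43 (to 2 d.p.).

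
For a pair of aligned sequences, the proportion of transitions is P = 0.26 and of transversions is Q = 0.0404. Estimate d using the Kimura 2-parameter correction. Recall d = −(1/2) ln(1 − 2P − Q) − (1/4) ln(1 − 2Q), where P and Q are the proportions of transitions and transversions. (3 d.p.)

Under the Kimura two-parameter model, d = −½ ln(1 − 2P − Q) − ¼ ln(1 − 2Q).
1 − 2P − Q = 0.4396, giving −½ ln(0.4396) = 0.410945.
1 − 2Q = 0.9192, giving −¼ ln(0.9192) = 0.021063.
d = 0.410945 + 0.021063 = 0.432008.

0.432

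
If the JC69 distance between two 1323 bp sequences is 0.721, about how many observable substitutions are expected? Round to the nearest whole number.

Invert JC69: p = (3/4)(1 − e^(−4d/3)) = 0.75 × (1 − e^(-0.961333)) = 0.75 × (1 − 0.382383) = 0.463213.
Expected differing sites = pL ≈ 0.463213 × 1323 = 612.830799 ≈ 613.

613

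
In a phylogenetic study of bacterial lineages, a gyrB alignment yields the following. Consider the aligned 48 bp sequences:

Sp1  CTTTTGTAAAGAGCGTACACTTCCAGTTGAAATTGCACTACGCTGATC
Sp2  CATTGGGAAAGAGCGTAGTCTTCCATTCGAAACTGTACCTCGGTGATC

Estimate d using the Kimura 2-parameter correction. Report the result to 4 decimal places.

Of 48 sites, 4 differences are transitions and 8 are transversions, so P = 4/48 ≈ 0.083333 and Q = 8/48 ≈ 0.166667.
Under the Kimura two-parameter model, d = −½ ln(1 − 2P − Q) − ¼ ln(1 − 2Q).
1 − 2P − Q = 0.666667, giving −½ ln(0.666667) = 0.202732.
1 − 2Q = 0.666666, giving −¼ ln(0.666666) = 0.101367.
d = 0.202732 + 0.101367 = 0.304099.

0.3041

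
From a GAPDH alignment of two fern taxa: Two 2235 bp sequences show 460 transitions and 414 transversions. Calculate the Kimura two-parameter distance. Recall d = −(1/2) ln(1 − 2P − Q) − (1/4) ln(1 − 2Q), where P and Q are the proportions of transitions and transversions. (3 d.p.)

0.570

P = 460/2235 ≈ 0.205817 and Q = 414/2235 ≈ 0.185235.
Under the Kimura two-parameter model, d = −½ ln(1 − 2P − Q) − ¼ ln(1 − 2Q).
1 − 2P − Q = 0.403131, giving −½ ln(0.403131) = 0.454247.
1 − 2Q = 0.62953, giving −¼ ln(0.62953) = 0.115695.
d = 0.454247 + 0.115695 = 0.569942.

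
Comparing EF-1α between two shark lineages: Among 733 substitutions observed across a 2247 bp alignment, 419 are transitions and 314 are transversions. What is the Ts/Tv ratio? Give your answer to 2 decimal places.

R = 419/314 = 1.334394… ≈ 1.33 (to 2 d.p.).

1.33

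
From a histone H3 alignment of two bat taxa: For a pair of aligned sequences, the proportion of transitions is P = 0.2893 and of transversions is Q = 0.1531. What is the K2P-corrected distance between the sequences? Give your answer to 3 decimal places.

Under the Kimura two-parameter model, d = −½ ln(1 − 2P − Q) − ¼ ln(1 − 2Q).
1 − 2P − Q = 0.2683, giving −½ ln(0.2683) = 0.657825.
1 − 2Q = 0.6938, giving −¼ ln(0.6938) = 0.091393.
d = 0.657825 + 0.091393 = 0.749218.

0.749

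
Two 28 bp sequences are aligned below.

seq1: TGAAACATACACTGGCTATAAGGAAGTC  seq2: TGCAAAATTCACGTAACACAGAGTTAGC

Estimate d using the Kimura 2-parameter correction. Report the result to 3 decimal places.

Of 28 sites, 6 differences are transitions and 9 are transversions, so P = 6/28 ≈ 0.214286 and Q = 9/28 ≈ 0.321429.
Under the Kimura two-parameter model, d = −½ ln(1 − 2P − Q) − ¼ ln(1 − 2Q).
1 − 2P − Q = 0.249999, giving −½ ln(0.249999) = 0.693149.
1 − 2Q = 0.357142, giving −¼ ln(0.357142) = 0.257405.
d = 0.693149 + 0.257405 = 0.950554.

0.951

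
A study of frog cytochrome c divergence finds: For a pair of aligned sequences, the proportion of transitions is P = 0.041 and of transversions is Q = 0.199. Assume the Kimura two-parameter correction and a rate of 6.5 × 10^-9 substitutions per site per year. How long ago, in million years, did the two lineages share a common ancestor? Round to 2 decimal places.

22.45

Under the Kimura two-parameter model, d = −½ ln(1 − 2P − Q) − ¼ ln(1 − 2Q).
1 − 2P − Q = 0.719, giving −½ ln(0.719) = 0.164947.
1 − 2Q = 0.602, giving −¼ ln(0.602) = 0.126874.
d = 0.164947 + 0.126874 = 0.291821.
Under a molecular clock d = 2μt, so t = d/(2μ) = 0.291821 / (2 × 6.5 × 10^-9) = 22.45 million years.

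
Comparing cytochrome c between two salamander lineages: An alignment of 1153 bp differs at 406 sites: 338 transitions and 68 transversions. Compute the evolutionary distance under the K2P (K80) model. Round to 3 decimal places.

0.550

P = 338/1153 ≈ 0.293148 and Q = 68/1153 ≈ 0.058977.
Under the Kimura two-parameter model, d = −½ ln(1 − 2P − Q) − ¼ ln(1 − 2Q).
1 − 2P − Q = 0.354727, giving −½ ln(0.354727) = 0.518203.
1 − 2Q = 0.882046, giving −¼ ln(0.882046) = 0.031378.
d = 0.518203 + 0.031378 = 0.549581.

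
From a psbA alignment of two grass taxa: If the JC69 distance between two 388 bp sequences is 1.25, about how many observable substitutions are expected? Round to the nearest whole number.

Invert JC69: p = (3/4)(1 − e^(−4d/3)) = 0.75 × (1 − e^(-1.666667)) = 0.75 × (1 − 0.188876) = 0.608343.
Expected differing sites = pL ≈ 0.608343 × 388 = 236.037084 ≈ 236.

236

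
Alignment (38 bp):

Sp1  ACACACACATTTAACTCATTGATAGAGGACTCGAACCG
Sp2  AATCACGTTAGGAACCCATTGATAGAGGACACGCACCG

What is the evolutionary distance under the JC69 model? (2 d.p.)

0.37

The sequences differ at 11 of 38 sites, so p = 11/38 ≈ 0.289474.
d = −(3/4) ln(1 − 4p/3) = −0.75 ln(1 − 0.385965) = −0.75 ln(0.614035)
  = −0.75 × (-0.487703) = 0.365777 substitutions/site.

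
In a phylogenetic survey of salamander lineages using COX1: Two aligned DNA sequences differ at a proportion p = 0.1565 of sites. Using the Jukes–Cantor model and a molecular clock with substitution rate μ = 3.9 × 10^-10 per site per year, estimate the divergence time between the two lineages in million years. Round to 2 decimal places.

d = −(3/4) ln(1 − 4p/3) = −0.75 ln(1 − 0.208667) = −0.75 ln(0.791333)
  = −0.75 × (-0.234036) = 0.175527 substitutions/site.
Under a molecular clock d = 2μt, so t = d/(2μ) = 0.175527 / (2 × 3.9 × 10^-10) = 225.03 million years.

225.03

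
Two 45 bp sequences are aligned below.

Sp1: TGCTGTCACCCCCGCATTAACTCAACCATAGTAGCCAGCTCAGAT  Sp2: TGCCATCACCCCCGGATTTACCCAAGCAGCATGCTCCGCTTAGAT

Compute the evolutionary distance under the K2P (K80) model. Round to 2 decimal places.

Of 45 sites, 7 differences are transitions and 7 are transversions, so P = 7/45 ≈ 0.155556 and Q = 7/45 ≈ 0.155556.
Under the Kimura two-parameter model, d = −½ ln(1 − 2P − Q) − ¼ ln(1 − 2Q).
1 − 2P − Q = 0.533332, giving −½ ln(0.533332) = 0.314306.
1 − 2Q = 0.688888, giving −¼ ln(0.688888) = 0.093169.
d = 0.314306 + 0.093169 = 0.407475.

0.41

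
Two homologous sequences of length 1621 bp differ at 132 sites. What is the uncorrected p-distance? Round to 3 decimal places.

0.081

p = 132/1621 = 0.081431… ≈ 0.081 (to 3 d.p.).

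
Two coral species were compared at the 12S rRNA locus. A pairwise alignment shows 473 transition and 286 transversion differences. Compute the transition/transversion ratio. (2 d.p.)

R = 473/286 = 1.653846… ≈ 1.65 (to 2 d.p.).

1.65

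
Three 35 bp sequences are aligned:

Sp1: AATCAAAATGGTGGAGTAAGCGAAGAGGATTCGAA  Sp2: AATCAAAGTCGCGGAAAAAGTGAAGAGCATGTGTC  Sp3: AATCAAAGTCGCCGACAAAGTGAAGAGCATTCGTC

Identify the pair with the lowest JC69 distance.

Sp2 and Sp3

Sp1–Sp2: 11/35 differ, p = 0.314, d = 0.407.
Sp1–Sp3: 10/35 differ, p = 0.286, d = 0.360.
Sp2–Sp3: 4/35 differ, p = 0.114, d = 0.124.
The smallest distance is between Sp2 and Sp3.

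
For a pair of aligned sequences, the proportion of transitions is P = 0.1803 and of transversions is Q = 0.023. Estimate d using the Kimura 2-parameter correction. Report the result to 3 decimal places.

0.254

Under the Kimura two-parameter model, d = −½ ln(1 − 2P − Q) − ¼ ln(1 − 2Q).
1 − 2P − Q = 0.6164, giving −½ ln(0.6164) = 0.241930.
1 − 2Q = 0.954, giving −¼ ln(0.954) = 0.011773.
d = 0.241930 + 0.011773 = 0.253703.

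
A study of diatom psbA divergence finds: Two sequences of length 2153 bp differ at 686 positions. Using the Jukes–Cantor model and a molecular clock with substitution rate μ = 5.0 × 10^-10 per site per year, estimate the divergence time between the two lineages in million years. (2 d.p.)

p = 686/2153 ≈ 0.318625.
d = −(3/4) ln(1 − 4p/3) = −0.75 ln(1 − 0.424833) = −0.75 ln(0.575167)
  = −0.75 × (-0.553095) = 0.414821 substitutions/site.
Under a molecular clock d = 2μt, so t = d/(2μ) = 0.414821 / (2 × 5.0 × 10^-10) = 414.82 million years.

414.82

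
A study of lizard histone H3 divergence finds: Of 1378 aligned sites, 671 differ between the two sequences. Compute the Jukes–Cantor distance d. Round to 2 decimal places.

0.79

p = 671/1378 ≈ 0.486938.
d = −(3/4) ln(1 − 4p/3) = −0.75 ln(1 − 0.649251) = −0.75 ln(0.350749)
  = −0.75 × (-1.047684) = 0.785763 substitutions/site.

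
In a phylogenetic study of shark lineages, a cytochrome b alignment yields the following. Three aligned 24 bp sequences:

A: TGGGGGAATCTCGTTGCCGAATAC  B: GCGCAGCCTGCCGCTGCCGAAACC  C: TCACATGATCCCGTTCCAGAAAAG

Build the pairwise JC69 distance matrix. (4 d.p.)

d(A,B) = 0.7083, d(A,C) = 0.7083, d(B,C) = 0.7083

A–B: 11/24 sites differ → p ≈ 0.458333, d = −0.75 ln(1 − 0.611111) = 0.708346 ≈ 0.7083.
A–C: 11/24 sites differ → p ≈ 0.458333, d = −0.75 ln(1 − 0.611111) = 0.708346 ≈ 0.7083.
B–C: 11/24 sites differ → p ≈ 0.458333, d = −0.75 ln(1 − 0.611111) = 0.708346 ≈ 0.7083.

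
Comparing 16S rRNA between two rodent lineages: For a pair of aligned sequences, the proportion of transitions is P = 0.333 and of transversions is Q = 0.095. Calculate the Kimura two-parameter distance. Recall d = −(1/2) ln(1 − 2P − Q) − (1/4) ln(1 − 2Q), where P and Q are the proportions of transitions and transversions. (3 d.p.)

Under the Kimura two-parameter model, d = −½ ln(1 − 2P − Q) − ¼ ln(1 − 2Q).
1 − 2P − Q = 0.239, giving −½ ln(0.239) = 0.715646.
1 − 2Q = 0.81, giving −¼ ln(0.81) = 0.052680.
d = 0.715646 + 0.052680 = 0.768326.

0.768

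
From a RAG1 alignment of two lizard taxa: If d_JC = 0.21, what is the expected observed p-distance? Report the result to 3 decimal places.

0.183

p = (3/4)(1 − e^(−4d/3)) = 0.75 × (1 − e^(-0.28)) = 0.75 × (1 − 0.755784) = 0.183162.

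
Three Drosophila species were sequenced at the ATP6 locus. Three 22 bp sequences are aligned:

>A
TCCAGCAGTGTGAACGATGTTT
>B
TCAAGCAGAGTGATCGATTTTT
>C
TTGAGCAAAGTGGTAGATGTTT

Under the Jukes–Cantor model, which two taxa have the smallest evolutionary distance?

A and B

A–B: 4/22 differ, p = 0.182, d = 0.208.
A–C: 7/22 differ, p = 0.318, d = 0.414.
B–C: 6/22 differ, p = 0.273, d = 0.339.
The smallest distance is between A and B.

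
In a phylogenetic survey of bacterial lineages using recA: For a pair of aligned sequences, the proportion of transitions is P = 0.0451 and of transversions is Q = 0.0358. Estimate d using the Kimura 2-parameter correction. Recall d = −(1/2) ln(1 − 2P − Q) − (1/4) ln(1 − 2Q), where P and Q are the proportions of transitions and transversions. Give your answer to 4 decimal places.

0.0859

Under the Kimura two-parameter model, d = −½ ln(1 − 2P − Q) − ¼ ln(1 − 2Q).
1 − 2P − Q = 0.874, giving −½ ln(0.874) = 0.067337.
1 − 2Q = 0.9284, giving −¼ ln(0.9284) = 0.018573.
d = 0.067337 + 0.018573 = 0.085910.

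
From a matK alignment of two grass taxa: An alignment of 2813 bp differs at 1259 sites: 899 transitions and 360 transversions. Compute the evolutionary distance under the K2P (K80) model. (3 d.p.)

P = 899/2813 ≈ 0.319588 and Q = 360/2813 ≈ 0.127977.
Under the Kimura two-parameter model, d = −½ ln(1 − 2P − Q) − ¼ ln(1 − 2Q).
1 − 2P − Q = 0.232847, giving −½ ln(0.232847) = 0.728687.
1 − 2Q = 0.744046, giving −¼ ln(0.744046) = 0.073913.
d = 0.728687 + 0.073913 = 0.802600.

0.803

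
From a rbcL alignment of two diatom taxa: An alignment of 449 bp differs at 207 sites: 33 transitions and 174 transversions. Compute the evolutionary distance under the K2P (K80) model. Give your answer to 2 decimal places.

0.76

P = 33/449 ≈ 0.073497 and Q = 174/449 ≈ 0.387528.
Under the Kimura two-parameter model, d = −½ ln(1 − 2P − Q) − ¼ ln(1 − 2Q).
1 − 2P − Q = 0.465478, giving −½ ln(0.465478) = 0.382345.
1 − 2Q = 0.224944, giving −¼ ln(0.224944) = 0.372976.
d = 0.382345 + 0.372976 = 0.755321.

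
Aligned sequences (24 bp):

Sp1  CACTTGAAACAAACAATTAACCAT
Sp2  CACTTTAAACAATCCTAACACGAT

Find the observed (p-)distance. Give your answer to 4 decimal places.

0.3333

The sequences differ at 8 of 24 positions (sites 6, 13, 15, 16, 17, 18, 19, 22).
p = 8/24 = 0.333333… ≈ 0.3333 (to 4 d.p.).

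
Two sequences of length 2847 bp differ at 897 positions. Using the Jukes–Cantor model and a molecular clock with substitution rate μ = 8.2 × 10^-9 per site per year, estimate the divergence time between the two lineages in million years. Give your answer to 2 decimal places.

24.92

p = 897/2847 ≈ 0.315068.
d = −(3/4) ln(1 − 4p/3) = −0.75 ln(1 − 0.420091) = −0.75 ln(0.579909)
  = −0.75 × (-0.544884) = 0.408663 substitutions/site.
Under a molecular clock d = 2μt, so t = d/(2μ) = 0.408663 / (2 × 8.2 × 10^-9) = 24.92 million years.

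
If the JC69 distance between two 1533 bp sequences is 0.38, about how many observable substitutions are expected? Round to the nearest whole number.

457

Invert JC69: p = (3/4)(1 − e^(−4d/3)) = 0.75 × (1 − e^(-0.506667)) = 0.75 × (1 − 0.602500) = 0.298125.
Expected differing sites = pL ≈ 0.298125 × 1533 = 457.025625 ≈ 457.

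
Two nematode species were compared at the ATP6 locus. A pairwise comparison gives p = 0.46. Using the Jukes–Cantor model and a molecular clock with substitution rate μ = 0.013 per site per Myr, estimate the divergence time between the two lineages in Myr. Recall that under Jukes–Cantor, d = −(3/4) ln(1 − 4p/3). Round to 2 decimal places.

27.41

d = −(3/4) ln(1 − 4p/3) = −0.75 ln(1 − 0.613333) = −0.75 ln(0.386667)
  = −0.75 × (-0.950191) = 0.712643 substitutions/site.
Under a molecular clock d = 2μt, so t = d/(2μ) = 0.712643 / (2 × 0.013) = 27.41 Myr.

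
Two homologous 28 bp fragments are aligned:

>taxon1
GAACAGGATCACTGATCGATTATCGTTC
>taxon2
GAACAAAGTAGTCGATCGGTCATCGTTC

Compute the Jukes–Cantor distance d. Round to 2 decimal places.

0.42

The sequences differ at 9 of 28 sites (6, 7, 8, 10, 11, 12, 13, 19, 21), so p = 9/28 ≈ 0.321429.
d = −(3/4) ln(1 − 4p/3) = −0.75 ln(1 − 0.428572) = −0.75 ln(0.571428)
  = −0.75 × (-0.559617) = 0.419713 substitutions/site.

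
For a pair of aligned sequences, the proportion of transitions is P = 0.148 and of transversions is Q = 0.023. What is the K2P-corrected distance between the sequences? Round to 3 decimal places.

0.204

Under the Kimura two-parameter model, d = −½ ln(1 − 2P − Q) − ¼ ln(1 − 2Q).
1 − 2P − Q = 0.681, giving −½ ln(0.681) = 0.192096.
1 − 2Q = 0.954, giving −¼ ln(0.954) = 0.011773.
d = 0.192096 + 0.011773 = 0.203869.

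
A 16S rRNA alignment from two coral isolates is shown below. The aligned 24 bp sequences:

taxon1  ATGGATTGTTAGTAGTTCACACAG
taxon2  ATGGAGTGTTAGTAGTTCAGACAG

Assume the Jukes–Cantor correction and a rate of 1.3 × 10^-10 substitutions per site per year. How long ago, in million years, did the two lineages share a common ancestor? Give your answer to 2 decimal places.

The sequences differ at 2 of 24 sites (6, 20), so p = 2/24 ≈ 0.083333.
d = −(3/4) ln(1 − 4p/3) = −0.75 ln(1 − 0.111111) = −0.75 ln(0.888889)
  = −0.75 × (-0.117783) = 0.088337 substitutions/site.
Under a molecular clock d = 2μt, so t = d/(2μ) = 0.088337 / (2 × 1.3 × 10^-10) = 339.76 million years.

339.76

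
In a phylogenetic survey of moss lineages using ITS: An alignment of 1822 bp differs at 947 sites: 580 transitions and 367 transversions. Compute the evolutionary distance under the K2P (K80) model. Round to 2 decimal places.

1.04

P = 580/1822 ≈ 0.318332 and Q = 367/1822 ≈ 0.201427.
Under the Kimura two-parameter model, d = −½ ln(1 − 2P − Q) − ¼ ln(1 − 2Q).
1 − 2P − Q = 0.161909, giving −½ ln(0.161909) = 0.910360.
1 − 2Q = 0.597146, giving −¼ ln(0.597146) = 0.128898.
d = 0.910360 + 0.128898 = 1.039258.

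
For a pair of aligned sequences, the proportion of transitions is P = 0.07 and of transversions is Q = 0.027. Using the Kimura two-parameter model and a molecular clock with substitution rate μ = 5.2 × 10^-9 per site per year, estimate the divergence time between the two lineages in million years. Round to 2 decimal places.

Under the Kimura two-parameter model, d = −½ ln(1 − 2P − Q) − ¼ ln(1 − 2Q).
1 − 2P − Q = 0.833, giving −½ ln(0.833) = 0.091361.
1 − 2Q = 0.946, giving −¼ ln(0.946) = 0.013878.
d = 0.091361 + 0.013878 = 0.105239.
Under a molecular clock d = 2μt, so t = d/(2μ) = 0.105239 / (2 × 5.2 × 10^-9) = 10.12 million years.

10.12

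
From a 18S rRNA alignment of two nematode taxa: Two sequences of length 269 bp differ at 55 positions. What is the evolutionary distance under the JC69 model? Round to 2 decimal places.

p = 55/269 ≈ 0.204461.
d = −(3/4) ln(1 − 4p/3) = −0.75 ln(1 − 0.272615) = −0.75 ln(0.727385)
  = −0.75 × (-0.318299) = 0.238724 substitutions/site.

0.24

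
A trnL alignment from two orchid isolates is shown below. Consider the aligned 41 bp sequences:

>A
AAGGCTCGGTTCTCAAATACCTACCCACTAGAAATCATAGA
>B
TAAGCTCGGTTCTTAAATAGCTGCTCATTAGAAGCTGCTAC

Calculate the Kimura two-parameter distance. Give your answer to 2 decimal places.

0.56

Of 41 sites, 11 differences are transitions and 4 are transversions, so P = 11/41 ≈ 0.268293 and Q = 4/41 ≈ 0.097561.
Under the Kimura two-parameter model, d = −½ ln(1 − 2P − Q) − ¼ ln(1 − 2Q).
1 − 2P − Q = 0.365853, giving −½ ln(0.365853) = 0.502762.
1 − 2Q = 0.804878, giving −¼ ln(0.804878) = 0.054266.
d = 0.502762 + 0.054266 = 0.557028.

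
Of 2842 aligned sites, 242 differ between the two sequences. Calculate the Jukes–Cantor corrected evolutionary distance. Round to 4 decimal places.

0.0904

p = 242/2842 ≈ 0.085151.
d = −(3/4) ln(1 − 4p/3) = −0.75 ln(1 − 0.113535) = −0.75 ln(0.886465)
  = −0.75 × (-0.120514) = 0.090386 substitutions/site.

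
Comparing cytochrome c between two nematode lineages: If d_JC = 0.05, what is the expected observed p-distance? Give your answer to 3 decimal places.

p = (3/4)(1 − e^(−4d/3)) = 0.75 × (1 − e^(-0.066667)) = 0.75 × (1 − 0.935507) = 0.048370.

0.048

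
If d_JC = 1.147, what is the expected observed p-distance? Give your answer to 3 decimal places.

0.587

p = (3/4)(1 − e^(−4d/3)) = 0.75 × (1 − e^(-1.529333)) = 0.75 × (1 − 0.216680) = 0.587490.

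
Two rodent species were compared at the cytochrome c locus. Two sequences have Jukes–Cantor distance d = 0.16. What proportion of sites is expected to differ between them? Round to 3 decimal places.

p = (3/4)(1 − e^(−4d/3)) = 0.75 × (1 − e^(-0.213333)) = 0.75 × (1 − 0.807887) = 0.144085.

0.144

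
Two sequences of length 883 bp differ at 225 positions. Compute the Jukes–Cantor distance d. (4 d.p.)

0.3114

p = 225/883 ≈ 0.254813.
d = −(3/4) ln(1 − 4p/3) = −0.75 ln(1 − 0.339751) = −0.75 ln(0.660249)
  = −0.75 × (-0.415138) = 0.311354 substitutions/site.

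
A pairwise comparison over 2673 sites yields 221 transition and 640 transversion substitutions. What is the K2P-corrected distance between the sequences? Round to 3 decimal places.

0.422

P = 221/2673 ≈ 0.082679 and Q = 640/2673 ≈ 0.239431.
Under the Kimura two-parameter model, d = −½ ln(1 − 2P − Q) − ¼ ln(1 − 2Q).
1 − 2P − Q = 0.595211, giving −½ ln(0.595211) = 0.259420.
1 − 2Q = 0.521138, giving −¼ ln(0.521138) = 0.162935.
d = 0.259420 + 0.162935 = 0.422355.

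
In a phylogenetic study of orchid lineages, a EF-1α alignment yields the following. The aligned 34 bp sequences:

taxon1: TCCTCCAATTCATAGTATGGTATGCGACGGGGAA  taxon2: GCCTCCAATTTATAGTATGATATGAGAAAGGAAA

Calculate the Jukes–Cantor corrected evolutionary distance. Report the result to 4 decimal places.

0.2407

The sequences differ at 7 of 34 sites (1, 11, 20, 25, 28, 29, 32), so p = 7/34 ≈ 0.205882.
d = −(3/4) ln(1 − 4p/3) = −0.75 ln(1 − 0.274509) = −0.75 ln(0.725491)
  = −0.75 × (-0.320907) = 0.240680 substitutions/site.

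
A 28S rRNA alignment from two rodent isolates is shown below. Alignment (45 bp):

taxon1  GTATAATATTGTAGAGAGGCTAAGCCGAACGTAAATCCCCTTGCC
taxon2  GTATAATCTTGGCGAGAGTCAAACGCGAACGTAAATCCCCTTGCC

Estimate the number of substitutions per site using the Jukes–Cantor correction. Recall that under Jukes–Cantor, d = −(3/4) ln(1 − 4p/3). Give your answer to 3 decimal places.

0.174

The sequences differ at 7 of 45 sites (8, 12, 13, 19, 21, 24, 25), so p = 7/45 ≈ 0.155556.
d = −(3/4) ln(1 − 4p/3) = −0.75 ln(1 − 0.207408) = −0.75 ln(0.792592)
  = −0.75 × (-0.232447) = 0.174335 substitutions/site.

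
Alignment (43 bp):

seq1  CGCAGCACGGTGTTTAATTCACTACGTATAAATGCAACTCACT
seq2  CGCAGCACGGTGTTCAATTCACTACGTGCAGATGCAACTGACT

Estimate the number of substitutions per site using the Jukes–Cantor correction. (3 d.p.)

0.126

The sequences differ at 5 of 43 sites (15, 28, 29, 31, 40), so p = 5/43 ≈ 0.116279.
d = −(3/4) ln(1 − 4p/3) = −0.75 ln(1 − 0.155039) = −0.75 ln(0.844961)
  = −0.75 × (-0.168465) = 0.126349 substitutions/site.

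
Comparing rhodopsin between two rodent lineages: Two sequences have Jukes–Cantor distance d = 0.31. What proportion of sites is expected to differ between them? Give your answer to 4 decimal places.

p = (3/4)(1 − e^(−4d/3)) = 0.75 × (1 − e^(-0.413333)) = 0.75 × (1 − 0.661442) = 0.253919.

0.2539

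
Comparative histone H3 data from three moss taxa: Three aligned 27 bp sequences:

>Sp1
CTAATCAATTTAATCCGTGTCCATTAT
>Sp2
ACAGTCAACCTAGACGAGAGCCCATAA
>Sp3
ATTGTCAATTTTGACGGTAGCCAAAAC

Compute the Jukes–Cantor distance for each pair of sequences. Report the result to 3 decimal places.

Sp1–Sp2: 15/27 sites differ → p ≈ 0.555556, d = −0.75 ln(1 − 0.740741) = 1.012446 ≈ 1.012.
Sp1–Sp3: 12/27 sites differ → p ≈ 0.444444, d = −0.75 ln(1 − 0.592592) = 0.673455 ≈ 0.673.
Sp2–Sp3: 10/27 sites differ → p ≈ 0.37037, d = −0.75 ln(1 − 0.493827) = 0.510658 ≈ 0.511.

d(Sp1,Sp2) = 1.012, d(Sp1,Sp3) = 0.673, d(Sp2,Sp3) = 0.511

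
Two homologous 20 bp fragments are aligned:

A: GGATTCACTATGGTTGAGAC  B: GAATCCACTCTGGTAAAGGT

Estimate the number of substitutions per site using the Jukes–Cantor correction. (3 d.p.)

0.471

The sequences differ at 7 of 20 sites (2, 5, 10, 15, 16, 19, 20), so p = 7/20 = 0.35.
d = −(3/4) ln(1 − 4p/3) = −0.75 ln(1 − 0.466667) = −0.75 ln(0.533333)
  = −0.75 × (-0.628609) = 0.471457 substitutions/site.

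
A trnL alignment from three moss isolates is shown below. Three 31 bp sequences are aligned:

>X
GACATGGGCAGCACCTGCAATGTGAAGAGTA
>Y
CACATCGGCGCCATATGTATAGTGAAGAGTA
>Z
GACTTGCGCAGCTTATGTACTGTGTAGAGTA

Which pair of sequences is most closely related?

X–Y: 9/31 differ, p = 0.290, d = 0.367.
X–Z: 8/31 differ, p = 0.258, d = 0.316.
Y–Z: 10/31 differ, p = 0.323, d = 0.422.
The smallest distance is between X and Z.

X and Z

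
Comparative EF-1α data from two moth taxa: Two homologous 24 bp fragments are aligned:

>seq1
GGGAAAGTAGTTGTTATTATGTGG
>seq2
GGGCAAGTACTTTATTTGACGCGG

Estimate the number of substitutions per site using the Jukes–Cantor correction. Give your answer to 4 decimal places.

0.4408

The sequences differ at 8 of 24 sites (4, 10, 13, 14, 16, 18, 20, 22), so p = 8/24 ≈ 0.333333.
d = −(3/4) ln(1 − 4p/3) = −0.75 ln(1 − 0.444444) = −0.75 ln(0.555556)
  = −0.75 × (-0.587786) = 0.440840 substitutions/site.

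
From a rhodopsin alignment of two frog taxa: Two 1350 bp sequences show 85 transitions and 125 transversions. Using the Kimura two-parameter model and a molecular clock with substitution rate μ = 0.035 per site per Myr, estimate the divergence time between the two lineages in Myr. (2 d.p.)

P = 85/1350 ≈ 0.062963 and Q = 125/1350 ≈ 0.092593.
Under the Kimura two-parameter model, d = −½ ln(1 − 2P − Q) − ¼ ln(1 − 2Q).
1 − 2P − Q = 0.781481, giving −½ ln(0.781481) = 0.123282.
1 − 2Q = 0.814814, giving −¼ ln(0.814814) = 0.051199.
d = 0.123282 + 0.051199 = 0.174481.
Under a molecular clock d = 2μt, so t = d/(2μ) = 0.174481 / (2 × 0.035) = 2.49 Myr.

2.49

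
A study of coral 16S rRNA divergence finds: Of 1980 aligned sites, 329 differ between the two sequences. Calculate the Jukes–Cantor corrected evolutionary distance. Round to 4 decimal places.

0.1878

p = 329/1980 ≈ 0.166162.
d = −(3/4) ln(1 − 4p/3) = −0.75 ln(1 − 0.221549) = −0.75 ln(0.778451)
  = −0.75 × (-0.250449) = 0.187837 substitutions/site.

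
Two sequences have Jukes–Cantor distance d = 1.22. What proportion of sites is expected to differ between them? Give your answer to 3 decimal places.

p = (3/4)(1 − e^(−4d/3)) = 0.75 × (1 − e^(-1.626667)) = 0.75 × (1 − 0.196584) = 0.602562.

0.603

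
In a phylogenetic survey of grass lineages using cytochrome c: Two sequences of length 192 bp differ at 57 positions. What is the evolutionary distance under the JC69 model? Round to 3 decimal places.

0.378

p = 57/192 = 0.296875.
d = −(3/4) ln(1 − 4p/3) = −0.75 ln(1 − 0.395833) = −0.75 ln(0.604167)
  = −0.75 × (-0.503905) = 0.377929 substitutions/site.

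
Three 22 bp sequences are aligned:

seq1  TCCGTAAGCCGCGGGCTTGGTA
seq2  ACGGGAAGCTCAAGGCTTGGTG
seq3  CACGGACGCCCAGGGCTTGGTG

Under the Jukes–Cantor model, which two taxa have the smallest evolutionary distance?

seq1–seq2: 8/22 differ, p = 0.364, d = 0.497.
seq1–seq3: 7/22 differ, p = 0.318, d = 0.414.
seq2–seq3: 6/22 differ, p = 0.273, d = 0.339.
The smallest distance is between seq2 and seq3.

seq2 and seq3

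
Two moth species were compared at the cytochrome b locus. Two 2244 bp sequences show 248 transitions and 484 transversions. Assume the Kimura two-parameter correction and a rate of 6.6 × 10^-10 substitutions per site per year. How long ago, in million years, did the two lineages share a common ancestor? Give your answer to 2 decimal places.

324.33

P = 248/2244 ≈ 0.110517 and Q = 484/2244 ≈ 0.215686.
Under the Kimura two-parameter model, d = −½ ln(1 − 2P − Q) − ¼ ln(1 − 2Q).
1 − 2P − Q = 0.56328, giving −½ ln(0.56328) = 0.286989.
1 − 2Q = 0.568628, giving −¼ ln(0.568628) = 0.141132.
d = 0.286989 + 0.141132 = 0.428121.
Under a molecular clock d = 2μt, so t = d/(2μ) = 0.428121 / (2 × 6.6 × 10^-10) = 324.33 million years.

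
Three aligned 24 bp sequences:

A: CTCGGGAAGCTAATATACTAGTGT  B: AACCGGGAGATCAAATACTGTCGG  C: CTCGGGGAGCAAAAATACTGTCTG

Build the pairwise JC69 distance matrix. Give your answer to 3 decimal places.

d(A,B) = 0.708, d(A,C) = 0.441, d(B,C) = 0.369

A–B: 11/24 sites differ → p ≈ 0.458333, d = −0.75 ln(1 − 0.611111) = 0.708346 ≈ 0.708.
A–C: 8/24 sites differ → p ≈ 0.333333, d = −0.75 ln(1 − 0.444444) = 0.440839 ≈ 0.441.
B–C: 7/24 sites differ → p ≈ 0.291667, d = −0.75 ln(1 − 0.388889) = 0.369358 ≈ 0.369.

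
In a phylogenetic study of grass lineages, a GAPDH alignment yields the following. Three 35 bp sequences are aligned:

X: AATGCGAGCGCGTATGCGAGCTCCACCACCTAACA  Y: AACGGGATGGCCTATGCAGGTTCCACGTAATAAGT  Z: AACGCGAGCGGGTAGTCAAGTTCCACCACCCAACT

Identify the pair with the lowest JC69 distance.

X–Y: 14/35 differ, p = 0.400, d = 0.572.
X–Z: 8/35 differ, p = 0.229, d = 0.273.
Y–Z: 14/35 differ, p = 0.400, d = 0.572.
The smallest distance is between X and Z.

X and Z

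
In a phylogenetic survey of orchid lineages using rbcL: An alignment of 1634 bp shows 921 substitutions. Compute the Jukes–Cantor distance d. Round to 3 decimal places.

p = 921/1634 ≈ 0.563647.
d = −(3/4) ln(1 − 4p/3) = −0.75 ln(1 − 0.751529) = −0.75 ln(0.248471)
  = −0.75 × (-1.392429) = 1.044322 substitutions/site.

1.044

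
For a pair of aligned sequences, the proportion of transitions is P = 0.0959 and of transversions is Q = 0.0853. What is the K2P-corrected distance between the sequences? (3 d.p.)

0.209

Under the Kimura two-parameter model, d = −½ ln(1 − 2P − Q) − ¼ ln(1 − 2Q).
1 − 2P − Q = 0.7229, giving −½ ln(0.7229) = 0.162242.
1 − 2Q = 0.8294, giving −¼ ln(0.8294) = 0.046763.
d = 0.162242 + 0.046763 = 0.209005.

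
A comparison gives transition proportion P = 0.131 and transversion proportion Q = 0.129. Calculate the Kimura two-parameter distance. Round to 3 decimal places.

Under the Kimura two-parameter model, d = −½ ln(1 − 2P − Q) − ¼ ln(1 − 2Q).
1 − 2P − Q = 0.609, giving −½ ln(0.609) = 0.247969.
1 − 2Q = 0.742, giving −¼ ln(0.742) = 0.074602.
d = 0.247969 + 0.074602 = 0.322571.

0.323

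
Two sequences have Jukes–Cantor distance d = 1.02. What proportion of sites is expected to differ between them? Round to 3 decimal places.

0.558

p = (3/4)(1 − e^(−4d/3)) = 0.75 × (1 − e^(-1.36)) = 0.75 × (1 − 0.256661) = 0.557504.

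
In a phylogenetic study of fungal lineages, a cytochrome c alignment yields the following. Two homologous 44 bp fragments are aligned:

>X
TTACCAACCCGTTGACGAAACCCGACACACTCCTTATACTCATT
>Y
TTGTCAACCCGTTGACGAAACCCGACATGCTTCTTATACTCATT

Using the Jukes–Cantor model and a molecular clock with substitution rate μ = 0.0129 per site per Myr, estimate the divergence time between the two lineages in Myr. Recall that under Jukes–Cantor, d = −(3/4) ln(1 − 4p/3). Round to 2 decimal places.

The sequences differ at 5 of 44 sites (3, 4, 28, 29, 32), so p = 5/44 ≈ 0.113636.
d = −(3/4) ln(1 − 4p/3) = −0.75 ln(1 − 0.151515) = −0.75 ln(0.848485)
  = −0.75 × (-0.164303) = 0.123227 substitutions/site.
Under a molecular clock d = 2μt, so t = d/(2μ) = 0.123227 / (2 × 0.0129) = 4.78 Myr.

4.78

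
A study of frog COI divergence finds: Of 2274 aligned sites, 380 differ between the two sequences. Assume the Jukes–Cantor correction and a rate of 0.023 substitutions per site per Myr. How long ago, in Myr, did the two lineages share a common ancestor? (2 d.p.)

p = 380/2274 ≈ 0.167106.
d = −(3/4) ln(1 − 4p/3) = −0.75 ln(1 − 0.222808) = −0.75 ln(0.777192)
  = −0.75 × (-0.252068) = 0.189051 substitutions/site.
Under a molecular clock d = 2μt, so t = d/(2μ) = 0.189051 / (2 × 0.023) = 4.11 Myr.

4.11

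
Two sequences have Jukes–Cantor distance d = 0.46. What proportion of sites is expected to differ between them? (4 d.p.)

0.3438

p = (3/4)(1 − e^(−4d/3)) = 0.75 × (1 − e^(-0.613333)) = 0.75 × (1 − 0.541543) = 0.343843.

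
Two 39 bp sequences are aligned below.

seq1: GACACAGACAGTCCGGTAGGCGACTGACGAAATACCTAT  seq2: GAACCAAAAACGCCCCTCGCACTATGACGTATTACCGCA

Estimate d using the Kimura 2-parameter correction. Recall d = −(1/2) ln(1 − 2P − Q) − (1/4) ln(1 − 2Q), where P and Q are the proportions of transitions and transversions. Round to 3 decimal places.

Of 39 sites, 1 differences are transitions and 18 are transversions, so P = 1/39 ≈ 0.025641 and Q = 18/39 ≈ 0.461538.
Under the Kimura two-parameter model, d = −½ ln(1 − 2P − Q) − ¼ ln(1 − 2Q).
1 − 2P − Q = 0.48718, giving −½ ln(0.48718) = 0.359561.
1 − 2Q = 0.076924, giving −¼ ln(0.076924) = 0.641234.
d = 0.359561 + 0.641234 = 1.000795.

1.001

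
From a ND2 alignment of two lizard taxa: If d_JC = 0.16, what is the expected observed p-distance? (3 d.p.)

0.144

p = (3/4)(1 − e^(−4d/3)) = 0.75 × (1 − e^(-0.213333)) = 0.75 × (1 − 0.807887) = 0.144085.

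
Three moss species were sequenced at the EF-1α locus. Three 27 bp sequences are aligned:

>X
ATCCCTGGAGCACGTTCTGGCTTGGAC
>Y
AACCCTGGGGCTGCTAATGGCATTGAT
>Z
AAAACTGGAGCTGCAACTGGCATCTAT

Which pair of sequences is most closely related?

Y and Z

X–Y: 10/27 differ, p = 0.370, d = 0.511.
X–Z: 12/27 differ, p = 0.444, d = 0.673.
Y–Z: 7/27 differ, p = 0.259, d = 0.318.
The smallest distance is between Y and Z.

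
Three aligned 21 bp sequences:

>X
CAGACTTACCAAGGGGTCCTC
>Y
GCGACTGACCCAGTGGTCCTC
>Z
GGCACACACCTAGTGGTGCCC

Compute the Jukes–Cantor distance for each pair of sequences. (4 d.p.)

X–Y: 5/21 sites differ → p ≈ 0.238095, d = −0.75 ln(1 − 0.31746) = 0.286451 ≈ 0.2865.
X–Z: 9/21 sites differ → p ≈ 0.428571, d = −0.75 ln(1 − 0.571428) = 0.635472 ≈ 0.6355.
Y–Z: 7/21 sites differ → p ≈ 0.333333, d = −0.75 ln(1 − 0.444444) = 0.440839 ≈ 0.4408.

d(X,Y) = 0.2865, d(X,Z) = 0.6355, d(Y,Z) = 0.4408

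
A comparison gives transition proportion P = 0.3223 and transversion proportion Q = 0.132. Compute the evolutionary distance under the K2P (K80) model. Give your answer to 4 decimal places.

0.8260

Under the Kimura two-parameter model, d = −½ ln(1 − 2P − Q) − ¼ ln(1 − 2Q).
1 − 2P − Q = 0.2234, giving −½ ln(0.2234) = 0.749396.
1 − 2Q = 0.736, giving −¼ ln(0.736) = 0.076631.
d = 0.749396 + 0.076631 = 0.826027.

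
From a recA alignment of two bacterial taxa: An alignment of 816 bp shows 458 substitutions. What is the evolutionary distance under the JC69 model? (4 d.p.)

1.0348

p = 458/816 ≈ 0.561275.
d = −(3/4) ln(1 − 4p/3) = −0.75 ln(1 − 0.748367) = −0.75 ln(0.251633)
  = −0.75 × (-1.379784) = 1.034838 substitutions/site.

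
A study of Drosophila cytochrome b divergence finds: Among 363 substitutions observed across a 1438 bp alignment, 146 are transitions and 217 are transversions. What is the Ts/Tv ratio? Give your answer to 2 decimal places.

0.67

R = 146/217 = 0.672811… ≈ 0.67 (to 2 d.p.).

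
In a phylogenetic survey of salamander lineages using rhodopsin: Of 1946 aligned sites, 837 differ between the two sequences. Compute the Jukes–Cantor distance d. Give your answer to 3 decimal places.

p = 837/1946 ≈ 0.430113.
d = −(3/4) ln(1 − 4p/3) = −0.75 ln(1 − 0.573484) = −0.75 ln(0.426516)
  = −0.75 × (-0.852105) = 0.639079 substitutions/site.

0.639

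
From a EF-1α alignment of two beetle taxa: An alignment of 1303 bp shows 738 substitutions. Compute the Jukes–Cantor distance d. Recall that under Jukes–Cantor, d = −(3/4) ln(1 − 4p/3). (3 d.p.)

1.055

p = 738/1303 ≈ 0.566385.
d = −(3/4) ln(1 − 4p/3) = −0.75 ln(1 − 0.75518) = −0.75 ln(0.24482)
  = −0.75 × (-1.407232) = 1.055424 substitutions/site.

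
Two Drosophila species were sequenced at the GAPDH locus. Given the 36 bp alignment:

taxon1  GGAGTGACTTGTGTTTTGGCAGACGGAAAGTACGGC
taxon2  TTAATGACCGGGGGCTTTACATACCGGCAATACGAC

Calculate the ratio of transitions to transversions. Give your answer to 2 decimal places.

Transitions are A↔G and C↔T; transversions are all other mismatches.
Transitions: 7. Transversions: 9.
R = 7/9 = 0.777777… ≈ 0.78 (to 2 d.p.).

0.78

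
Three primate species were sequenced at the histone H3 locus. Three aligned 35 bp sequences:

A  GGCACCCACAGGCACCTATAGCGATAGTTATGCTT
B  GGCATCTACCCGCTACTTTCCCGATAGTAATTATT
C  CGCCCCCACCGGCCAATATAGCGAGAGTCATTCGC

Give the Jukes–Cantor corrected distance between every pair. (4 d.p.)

A–B: 12/35 sites differ → p ≈ 0.342857, d = −0.75 ln(1 − 0.457143) = 0.458182 ≈ 0.4582.
A–C: 11/35 sites differ → p ≈ 0.314286, d = −0.75 ln(1 − 0.419048) = 0.407315 ≈ 0.4073.
B–C: 15/35 sites differ → p ≈ 0.428571, d = −0.75 ln(1 − 0.571428) = 0.635472 ≈ 0.6355.

d(A,B) = 0.4582, d(A,C) = 0.4073, d(B,C) = 0.6355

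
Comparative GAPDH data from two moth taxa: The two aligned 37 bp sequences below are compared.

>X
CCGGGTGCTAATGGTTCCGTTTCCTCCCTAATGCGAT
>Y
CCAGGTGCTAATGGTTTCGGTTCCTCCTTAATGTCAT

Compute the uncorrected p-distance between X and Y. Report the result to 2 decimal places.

The sequences differ at 6 of 37 positions (sites 3, 17, 20, 28, 34, 35).
p = 6/37 = 0.162162… ≈ 0.16 (to 2 d.p.).

0.16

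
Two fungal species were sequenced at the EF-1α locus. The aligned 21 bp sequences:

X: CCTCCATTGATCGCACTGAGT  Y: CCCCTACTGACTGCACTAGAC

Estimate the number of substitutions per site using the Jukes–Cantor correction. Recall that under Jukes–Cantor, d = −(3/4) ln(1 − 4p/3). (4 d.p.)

0.6355

The sequences differ at 9 of 21 sites (3, 5, 7, 11, 12, 18, 19, 20, 21), so p = 9/21 ≈ 0.428571.
d = −(3/4) ln(1 − 4p/3) = −0.75 ln(1 − 0.571428) = −0.75 ln(0.428572)
  = −0.75 × (-0.847297) = 0.635473 substitutions/site.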